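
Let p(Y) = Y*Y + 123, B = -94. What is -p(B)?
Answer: -8959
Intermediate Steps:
p(Y) = 123 + Y**2 (p(Y) = Y**2 + 123 = 123 + Y**2)
-p(B) = -(123 + (-94)**2) = -(123 + 8836) = -1*8959 = -8959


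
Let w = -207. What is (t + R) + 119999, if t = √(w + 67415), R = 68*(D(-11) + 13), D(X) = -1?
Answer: 120815 + 2*√16802 ≈ 1.2107e+5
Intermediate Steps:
R = 816 (R = 68*(-1 + 13) = 68*12 = 816)
t = 2*√16802 (t = √(-207 + 67415) = √67208 = 2*√16802 ≈ 259.25)
(t + R) + 119999 = (2*√16802 + 816) + 119999 = (816 + 2*√16802) + 119999 = 120815 + 2*√16802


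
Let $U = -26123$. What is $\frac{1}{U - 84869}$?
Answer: $- \frac{1}{110992} \approx -9.0097 \cdot 10^{-6}$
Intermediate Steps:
$\frac{1}{U - 84869} = \frac{1}{-26123 - 84869} = \frac{1}{-110992} = - \frac{1}{110992}$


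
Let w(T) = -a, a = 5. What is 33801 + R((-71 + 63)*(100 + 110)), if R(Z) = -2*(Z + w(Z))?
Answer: 37171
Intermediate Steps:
w(T) = -5 (w(T) = -1*5 = -5)
R(Z) = 10 - 2*Z (R(Z) = -2*(Z - 5) = -2*(-5 + Z) = 10 - 2*Z)
33801 + R((-71 + 63)*(100 + 110)) = 33801 + (10 - 2*(-71 + 63)*(100 + 110)) = 33801 + (10 - (-16)*210) = 33801 + (10 - 2*(-1680)) = 33801 + (10 + 3360) = 33801 + 3370 = 37171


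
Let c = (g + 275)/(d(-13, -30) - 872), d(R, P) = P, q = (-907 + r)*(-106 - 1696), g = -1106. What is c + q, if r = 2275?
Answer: -2223551841/902 ≈ -2.4651e+6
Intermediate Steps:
q = -2465136 (q = (-907 + 2275)*(-106 - 1696) = 1368*(-1802) = -2465136)
c = 831/902 (c = (-1106 + 275)/(-30 - 872) = -831/(-902) = -831*(-1/902) = 831/902 ≈ 0.92129)
c + q = 831/902 - 2465136 = -2223551841/902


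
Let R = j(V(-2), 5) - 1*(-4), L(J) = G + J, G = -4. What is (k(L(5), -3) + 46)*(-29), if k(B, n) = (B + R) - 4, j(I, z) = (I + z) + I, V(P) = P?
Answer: -1392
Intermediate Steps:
j(I, z) = z + 2*I
L(J) = -4 + J
R = 5 (R = (5 + 2*(-2)) - 1*(-4) = (5 - 4) + 4 = 1 + 4 = 5)
k(B, n) = 1 + B (k(B, n) = (B + 5) - 4 = (5 + B) - 4 = 1 + B)
(k(L(5), -3) + 46)*(-29) = ((1 + (-4 + 5)) + 46)*(-29) = ((1 + 1) + 46)*(-29) = (2 + 46)*(-29) = 48*(-29) = -1392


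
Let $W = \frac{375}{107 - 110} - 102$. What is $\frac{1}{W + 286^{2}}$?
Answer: $\frac{1}{81569} \approx 1.226 \cdot 10^{-5}$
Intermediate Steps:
$W = -227$ ($W = \frac{375}{-3} - 102 = 375 \left(- \frac{1}{3}\right) - 102 = -125 - 102 = -227$)
$\frac{1}{W + 286^{2}} = \frac{1}{-227 + 286^{2}} = \frac{1}{-227 + 81796} = \frac{1}{81569}$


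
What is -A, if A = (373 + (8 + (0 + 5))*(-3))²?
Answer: -111556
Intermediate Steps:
A = 111556 (A = (373 + (8 + 5)*(-3))² = (373 + 13*(-3))² = (373 - 39)² = 334² = 111556)
-A = -1*111556 = -111556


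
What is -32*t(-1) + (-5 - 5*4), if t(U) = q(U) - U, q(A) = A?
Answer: -25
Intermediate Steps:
t(U) = 0 (t(U) = U - U = 0)
-32*t(-1) + (-5 - 5*4) = -32*0 + (-5 - 5*4) = 0 + (-5 - 20) = 0 - 25 = -25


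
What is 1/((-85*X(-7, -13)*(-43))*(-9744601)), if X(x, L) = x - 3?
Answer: 1/356165166550 ≈ 2.8077e-12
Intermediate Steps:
X(x, L) = -3 + x
1/((-85*X(-7, -13)*(-43))*(-9744601)) = 1/((-85*(-3 - 7)*(-43))*(-9744601)) = -1/9744601/(-85*(-10)*(-43)) = -1/9744601/(850*(-43)) = -1/9744601/(-36550) = -1/36550*(-1/9744601) = 1/356165166550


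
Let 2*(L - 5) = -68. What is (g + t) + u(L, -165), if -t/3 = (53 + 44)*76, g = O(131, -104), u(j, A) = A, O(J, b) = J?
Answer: -22150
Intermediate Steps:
L = -29 (L = 5 + (½)*(-68) = 5 - 34 = -29)
g = 131
t = -22116 (t = -3*(53 + 44)*76 = -291*76 = -3*7372 = -22116)
(g + t) + u(L, -165) = (131 - 22116) - 165 = -21985 - 165 = -22150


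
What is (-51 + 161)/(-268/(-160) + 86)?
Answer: 4400/3507 ≈ 1.2546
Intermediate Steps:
(-51 + 161)/(-268/(-160) + 86) = 110/(-268*(-1/160) + 86) = 110/(67/40 + 86) = 110/(3507/40) = 110*(40/3507) = 4400/3507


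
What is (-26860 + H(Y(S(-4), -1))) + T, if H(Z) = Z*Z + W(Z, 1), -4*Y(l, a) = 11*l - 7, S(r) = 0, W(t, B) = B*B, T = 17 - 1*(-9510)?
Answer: -277263/16 ≈ -17329.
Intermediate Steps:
T = 9527 (T = 17 + 9510 = 9527)
W(t, B) = B**2
Y(l, a) = 7/4 - 11*l/4 (Y(l, a) = -(11*l - 7)/4 = -(-7 + 11*l)/4 = 7/4 - 11*l/4)
H(Z) = 1 + Z**2 (H(Z) = Z*Z + 1**2 = Z**2 + 1 = 1 + Z**2)
(-26860 + H(Y(S(-4), -1))) + T = (-26860 + (1 + (7/4 - 11/4*0)**2)) + 9527 = (-26860 + (1 + (7/4 + 0)**2)) + 9527 = (-26860 + (1 + (7/4)**2)) + 9527 = (-26860 + (1 + 49/16)) + 9527 = (-26860 + 65/16) + 9527 = -429695/16 + 9527 = -277263/16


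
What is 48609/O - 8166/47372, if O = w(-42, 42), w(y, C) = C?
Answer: 95931774/82901 ≈ 1157.2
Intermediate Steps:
O = 42
48609/O - 8166/47372 = 48609/42 - 8166/47372 = 48609*(1/42) - 8166*1/47372 = 16203/14 - 4083/23686 = 95931774/82901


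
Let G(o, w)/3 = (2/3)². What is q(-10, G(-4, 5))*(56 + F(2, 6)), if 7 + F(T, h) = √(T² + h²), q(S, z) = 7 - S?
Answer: 833 + 34*√10 ≈ 940.52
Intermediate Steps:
G(o, w) = 4/3 (G(o, w) = 3*(2/3)² = 3*(2*(⅓))² = 3*(⅔)² = 3*(4/9) = 4/3)
F(T, h) = -7 + √(T² + h²)
q(-10, G(-4, 5))*(56 + F(2, 6)) = (7 - 1*(-10))*(56 + (-7 + √(2² + 6²))) = (7 + 10)*(56 + (-7 + √(4 + 36))) = 17*(56 + (-7 + √40)) = 17*(56 + (-7 + 2*√10)) = 17*(49 + 2*√10) = 833 + 34*√10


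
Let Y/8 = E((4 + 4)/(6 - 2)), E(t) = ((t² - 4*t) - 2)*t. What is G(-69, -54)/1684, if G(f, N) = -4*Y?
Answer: 96/421 ≈ 0.22803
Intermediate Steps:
E(t) = t*(-2 + t² - 4*t) (E(t) = (-2 + t² - 4*t)*t = t*(-2 + t² - 4*t))
Y = -96 (Y = 8*(((4 + 4)/(6 - 2))*(-2 + ((4 + 4)/(6 - 2))² - 4*(4 + 4)/(6 - 2))) = 8*((8/4)*(-2 + (8/4)² - 32/4)) = 8*((8*(¼))*(-2 + (8*(¼))² - 32/4)) = 8*(2*(-2 + 2² - 4*2)) = 8*(2*(-2 + 4 - 8)) = 8*(2*(-6)) = 8*(-12) = -96)
G(f, N) = 384 (G(f, N) = -4*(-96) = 384)
G(-69, -54)/1684 = 384/1684 = 384*(1/1684) = 96/421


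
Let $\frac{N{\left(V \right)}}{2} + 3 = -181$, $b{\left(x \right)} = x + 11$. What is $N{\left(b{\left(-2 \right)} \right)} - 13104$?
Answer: $-13472$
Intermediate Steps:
$b{\left(x \right)} = 11 + x$
$N{\left(V \right)} = -368$ ($N{\left(V \right)} = -6 + 2 \left(-181\right) = -6 - 362 = -368$)
$N{\left(b{\left(-2 \right)} \right)} - 13104 = -368 - 13104 = -13472$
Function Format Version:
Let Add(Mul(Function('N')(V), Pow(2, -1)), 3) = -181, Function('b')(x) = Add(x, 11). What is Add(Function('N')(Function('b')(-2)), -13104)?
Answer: -13472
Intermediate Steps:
Function('b')(x) = Add(11, x)
Function('N')(V) = -368 (Function('N')(V) = Add(-6, Mul(2, -181)) = Add(-6, -362) = -368)
Add(Function('N')(Function('b')(-2)), -13104) = Add(-368, -13104) = -13472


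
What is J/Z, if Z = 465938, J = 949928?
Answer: 474964/232969 ≈ 2.0387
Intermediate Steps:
J/Z = 949928/465938 = 949928*(1/465938) = 474964/232969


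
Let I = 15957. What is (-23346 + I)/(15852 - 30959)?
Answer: 7389/15107 ≈ 0.48911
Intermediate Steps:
(-23346 + I)/(15852 - 30959) = (-23346 + 15957)/(15852 - 30959) = -7389/(-15107) = -7389*(-1/15107) = 7389/15107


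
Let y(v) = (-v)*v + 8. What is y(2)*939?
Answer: 3756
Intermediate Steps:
y(v) = 8 - v² (y(v) = -v² + 8 = 8 - v²)
y(2)*939 = (8 - 1*2²)*939 = (8 - 1*4)*939 = (8 - 4)*939 = 4*939 = 3756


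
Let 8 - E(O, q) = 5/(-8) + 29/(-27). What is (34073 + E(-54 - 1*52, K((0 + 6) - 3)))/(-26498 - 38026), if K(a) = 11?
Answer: -7361863/13937184 ≈ -0.52822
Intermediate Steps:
E(O, q) = 2095/216 (E(O, q) = 8 - (5/(-8) + 29/(-27)) = 8 - (5*(-1/8) + 29*(-1/27)) = 8 - (-5/8 - 29/27) = 8 - 1*(-367/216) = 8 + 367/216 = 2095/216)
(34073 + E(-54 - 1*52, K((0 + 6) - 3)))/(-26498 - 38026) = (34073 + 2095/216)/(-26498 - 38026) = (7361863/216)/(-64524) = (7361863/216)*(-1/64524) = -7361863/13937184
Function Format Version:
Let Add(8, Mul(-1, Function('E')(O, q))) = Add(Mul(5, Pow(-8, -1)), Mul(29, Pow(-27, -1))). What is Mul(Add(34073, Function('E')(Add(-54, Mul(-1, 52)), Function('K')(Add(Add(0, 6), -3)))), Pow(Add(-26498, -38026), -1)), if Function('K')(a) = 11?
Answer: Rational(-7361863, 13937184) ≈ -0.52822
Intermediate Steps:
Function('E')(O, q) = Rational(2095, 216) (Function('E')(O, q) = Add(8, Mul(-1, Add(Mul(5, Pow(-8, -1)), Mul(29, Pow(-27, -1))))) = Add(8, Mul(-1, Add(Mul(5, Rational(-1, 8)), Mul(29, Rational(-1, 27))))) = Add(8, Mul(-1, Add(Rational(-5, 8), Rational(-29, 27)))) = Add(8, Mul(-1, Rational(-367, 216))) = Add(8, Rational(367, 216)) = Rational(2095, 216))
Mul(Add(34073, Function('E')(Add(-54, Mul(-1, 52)), Function('K')(Add(Add(0, 6), -3)))), Pow(Add(-26498, -38026), -1)) = Mul(Add(34073, Rational(2095, 216)), Pow(Add(-26498, -38026), -1)) = Mul(Rational(7361863, 216), Pow(-64524, -1)) = Mul(Rational(7361863, 216), Rational(-1, 64524)) = Rational(-7361863, 13937184)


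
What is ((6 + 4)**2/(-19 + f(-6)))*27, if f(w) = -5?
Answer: -225/2 ≈ -112.50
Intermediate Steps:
((6 + 4)**2/(-19 + f(-6)))*27 = ((6 + 4)**2/(-19 - 5))*27 = (10**2/(-24))*27 = (100*(-1/24))*27 = -25/6*27 = -225/2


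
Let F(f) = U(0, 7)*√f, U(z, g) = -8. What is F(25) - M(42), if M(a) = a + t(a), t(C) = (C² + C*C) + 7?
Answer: -3617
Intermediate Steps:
t(C) = 7 + 2*C² (t(C) = (C² + C²) + 7 = 2*C² + 7 = 7 + 2*C²)
M(a) = 7 + a + 2*a² (M(a) = a + (7 + 2*a²) = 7 + a + 2*a²)
F(f) = -8*√f
F(25) - M(42) = -8*√25 - (7 + 42 + 2*42²) = -8*5 - (7 + 42 + 2*1764) = -40 - (7 + 42 + 3528) = -40 - 1*3577 = -40 - 3577 = -3617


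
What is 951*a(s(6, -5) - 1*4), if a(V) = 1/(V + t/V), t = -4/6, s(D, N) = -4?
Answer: -11412/95 ≈ -120.13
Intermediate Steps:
t = -⅔ (t = -4*⅙ = -⅔ ≈ -0.66667)
a(V) = 1/(V - 2/(3*V))
951*a(s(6, -5) - 1*4) = 951*(3*(-4 - 1*4)/(-2 + 3*(-4 - 1*4)²)) = 951*(3*(-4 - 4)/(-2 + 3*(-4 - 4)²)) = 951*(3*(-8)/(-2 + 3*(-8)²)) = 951*(3*(-8)/(-2 + 3*64)) = 951*(3*(-8)/(-2 + 192)) = 951*(3*(-8)/190) = 951*(3*(-8)*(1/190)) = 951*(-12/95) = -11412/95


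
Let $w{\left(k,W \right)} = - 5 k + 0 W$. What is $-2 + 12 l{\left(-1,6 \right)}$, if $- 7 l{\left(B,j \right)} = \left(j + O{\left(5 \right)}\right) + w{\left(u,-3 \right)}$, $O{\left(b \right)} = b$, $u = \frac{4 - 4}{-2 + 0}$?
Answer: $- \frac{146}{7} \approx -20.857$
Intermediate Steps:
$u = 0$ ($u = \frac{0}{-2} = 0 \left(- \frac{1}{2}\right) = 0$)
$w{\left(k,W \right)} = - 5 k$ ($w{\left(k,W \right)} = - 5 k + 0 = - 5 k$)
$l{\left(B,j \right)} = - \frac{5}{7} - \frac{j}{7}$ ($l{\left(B,j \right)} = - \frac{\left(j + 5\right) - 0}{7} = - \frac{\left(5 + j\right) + 0}{7} = - \frac{5 + j}{7} = - \frac{5}{7} - \frac{j}{7}$)
$-2 + 12 l{\left(-1,6 \right)} = -2 + 12 \left(- \frac{5}{7} - \frac{6}{7}\right) = -2 + 12 \left(- \frac{11}{7}\right) = -2 - \frac{132}{7} = - \frac{146}{7}$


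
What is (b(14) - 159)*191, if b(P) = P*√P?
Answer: -30369 + 2674*√14 ≈ -20364.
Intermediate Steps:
b(P) = P^(3/2)
(b(14) - 159)*191 = (14^(3/2) - 159)*191 = (14*√14 - 159)*191 = (-159 + 14*√14)*191 = -30369 + 2674*√14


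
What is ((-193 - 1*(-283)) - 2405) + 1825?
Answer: -490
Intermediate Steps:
((-193 - 1*(-283)) - 2405) + 1825 = ((-193 + 283) - 2405) + 1825 = (90 - 2405) + 1825 = -2315 + 1825 = -490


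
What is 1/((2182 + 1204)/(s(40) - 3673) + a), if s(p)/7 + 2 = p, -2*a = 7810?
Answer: -3407/13307721 ≈ -0.00025602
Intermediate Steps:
a = -3905 (a = -1/2*7810 = -3905)
s(p) = -14 + 7*p
1/((2182 + 1204)/(s(40) - 3673) + a) = 1/((2182 + 1204)/((-14 + 7*40) - 3673) - 3905) = 1/(3386/((-14 + 280) - 3673) - 3905) = 1/(3386/(266 - 3673) - 3905) = 1/(3386/(-3407) - 3905) = 1/(3386*(-1/3407) - 3905) = 1/(-3386/3407 - 3905) = 1/(-13307721/3407) = -3407/13307721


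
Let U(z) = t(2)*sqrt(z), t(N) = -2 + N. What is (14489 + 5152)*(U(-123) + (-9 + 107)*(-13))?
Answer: -25022634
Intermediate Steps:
U(z) = 0 (U(z) = (-2 + 2)*sqrt(z) = 0*sqrt(z) = 0)
(14489 + 5152)*(U(-123) + (-9 + 107)*(-13)) = (14489 + 5152)*(0 + (-9 + 107)*(-13)) = 19641*(0 + 98*(-13)) = 19641*(0 - 1274) = 19641*(-1274) = -25022634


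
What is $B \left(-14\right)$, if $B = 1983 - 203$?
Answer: $-24920$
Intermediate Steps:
$B = 1780$
$B \left(-14\right) = 1780 \left(-14\right) = -24920$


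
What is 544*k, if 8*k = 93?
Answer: 6324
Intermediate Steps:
k = 93/8 (k = (1/8)*93 = 93/8 ≈ 11.625)
544*k = 544*(93/8) = 6324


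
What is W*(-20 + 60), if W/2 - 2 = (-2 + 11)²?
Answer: 6640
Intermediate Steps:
W = 166 (W = 4 + 2*(-2 + 11)² = 4 + 2*9² = 4 + 2*81 = 4 + 162 = 166)
W*(-20 + 60) = 166*(-20 + 60) = 166*40 = 6640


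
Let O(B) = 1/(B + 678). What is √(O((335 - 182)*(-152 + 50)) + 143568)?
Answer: √1999589835099/3732 ≈ 378.90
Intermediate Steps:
O(B) = 1/(678 + B)
√(O((335 - 182)*(-152 + 50)) + 143568) = √(1/(678 + (335 - 182)*(-152 + 50)) + 143568) = √(1/(678 + 153*(-102)) + 143568) = √(1/(678 - 15606) + 143568) = √(1/(-14928) + 143568) = √(-1/14928 + 143568) = √(2143183103/14928) = √1999589835099/3732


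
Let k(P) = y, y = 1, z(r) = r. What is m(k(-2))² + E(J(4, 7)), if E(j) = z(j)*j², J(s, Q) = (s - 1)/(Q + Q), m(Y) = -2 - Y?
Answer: 24723/2744 ≈ 9.0098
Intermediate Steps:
k(P) = 1
J(s, Q) = (-1 + s)/(2*Q) (J(s, Q) = (-1 + s)/((2*Q)) = (-1 + s)*(1/(2*Q)) = (-1 + s)/(2*Q))
E(j) = j³ (E(j) = j*j² = j³)
m(k(-2))² + E(J(4, 7)) = (-2 - 1*1)² + ((½)*(-1 + 4)/7)³ = (-2 - 1)² + ((½)*(⅐)*3)³ = (-3)² + (3/14)³ = 9 + 27/2744 = 24723/2744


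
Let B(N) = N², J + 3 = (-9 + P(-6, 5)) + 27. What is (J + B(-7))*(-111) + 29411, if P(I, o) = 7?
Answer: 21530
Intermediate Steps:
J = 22 (J = -3 + ((-9 + 7) + 27) = -3 + (-2 + 27) = -3 + 25 = 22)
(J + B(-7))*(-111) + 29411 = (22 + (-7)²)*(-111) + 29411 = (22 + 49)*(-111) + 29411 = 71*(-111) + 29411 = -7881 + 29411 = 21530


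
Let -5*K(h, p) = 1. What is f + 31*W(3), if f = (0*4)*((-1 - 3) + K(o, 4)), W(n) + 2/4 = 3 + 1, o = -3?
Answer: 217/2 ≈ 108.50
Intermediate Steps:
W(n) = 7/2 (W(n) = -½ + (3 + 1) = -½ + 4 = 7/2)
K(h, p) = -⅕ (K(h, p) = -⅕*1 = -⅕)
f = 0 (f = (0*4)*((-1 - 3) - ⅕) = 0*(-4 - ⅕) = 0*(-21/5) = 0)
f + 31*W(3) = 0 + 31*(7/2) = 0 + 217/2 = 217/2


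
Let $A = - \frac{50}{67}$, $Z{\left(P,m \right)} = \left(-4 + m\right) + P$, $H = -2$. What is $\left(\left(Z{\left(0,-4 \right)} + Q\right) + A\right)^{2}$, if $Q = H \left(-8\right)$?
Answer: $\frac{236196}{4489} \approx 52.617$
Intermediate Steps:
$Z{\left(P,m \right)} = -4 + P + m$
$A = - \frac{50}{67}$ ($A = \left(-50\right) \frac{1}{67} = - \frac{50}{67} \approx -0.74627$)
$Q = 16$ ($Q = \left(-2\right) \left(-8\right) = 16$)
$\left(\left(Z{\left(0,-4 \right)} + Q\right) + A\right)^{2} = \left(\left(\left(-4 + 0 - 4\right) + 16\right) - \frac{50}{67}\right)^{2} = \left(\left(-8 + 16\right) - \frac{50}{67}\right)^{2} = \left(8 - \frac{50}{67}\right)^{2} = \left(\frac{486}{67}\right)^{2} = \frac{236196}{4489}$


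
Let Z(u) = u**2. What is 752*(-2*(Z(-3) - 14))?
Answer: 7520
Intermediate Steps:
752*(-2*(Z(-3) - 14)) = 752*(-2*((-3)**2 - 14)) = 752*(-2*(9 - 14)) = 752*(-2*(-5)) = 752*10 = 7520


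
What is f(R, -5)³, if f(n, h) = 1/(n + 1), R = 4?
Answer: 1/125 ≈ 0.0080000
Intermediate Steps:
f(n, h) = 1/(1 + n)
f(R, -5)³ = (1/(1 + 4))³ = (1/5)³ = (⅕)³ = 1/125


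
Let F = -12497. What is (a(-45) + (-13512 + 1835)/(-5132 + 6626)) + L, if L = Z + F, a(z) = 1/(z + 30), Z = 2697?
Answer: -73264883/7470 ≈ -9807.9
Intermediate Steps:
a(z) = 1/(30 + z)
L = -9800 (L = 2697 - 12497 = -9800)
(a(-45) + (-13512 + 1835)/(-5132 + 6626)) + L = (1/(30 - 45) + (-13512 + 1835)/(-5132 + 6626)) - 9800 = (1/(-15) - 11677/1494) - 9800 = (-1/15 - 11677*1/1494) - 9800 = (-1/15 - 11677/1494) - 9800 = -58883/7470 - 9800 = -73264883/7470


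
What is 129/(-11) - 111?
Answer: -1350/11 ≈ -122.73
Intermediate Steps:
129/(-11) - 111 = 129*(-1/11) - 111 = -129/11 - 111 = -1350/11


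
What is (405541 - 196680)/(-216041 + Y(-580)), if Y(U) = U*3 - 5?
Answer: -208861/217786 ≈ -0.95902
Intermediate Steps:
Y(U) = -5 + 3*U (Y(U) = 3*U - 5 = -5 + 3*U)
(405541 - 196680)/(-216041 + Y(-580)) = (405541 - 196680)/(-216041 + (-5 + 3*(-580))) = 208861/(-216041 + (-5 - 1740)) = 208861/(-216041 - 1745) = 208861/(-217786) = 208861*(-1/217786) = -208861/217786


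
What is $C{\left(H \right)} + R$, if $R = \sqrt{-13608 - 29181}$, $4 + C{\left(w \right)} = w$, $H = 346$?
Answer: $342 + i \sqrt{42789} \approx 342.0 + 206.85 i$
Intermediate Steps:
$C{\left(w \right)} = -4 + w$
$R = i \sqrt{42789}$ ($R = \sqrt{-42789} = i \sqrt{42789} \approx 206.85 i$)
$C{\left(H \right)} + R = \left(-4 + 346\right) + i \sqrt{42789} = 342 + i \sqrt{42789}$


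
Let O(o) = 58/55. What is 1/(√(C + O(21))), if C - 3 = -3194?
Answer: -I*√9649585/175447 ≈ -0.017706*I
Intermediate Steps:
O(o) = 58/55 (O(o) = 58*(1/55) = 58/55)
C = -3191 (C = 3 - 3194 = -3191)
1/(√(C + O(21))) = 1/(√(-3191 + 58/55)) = 1/(√(-175447/55)) = 1/(I*√9649585/55) = -I*√9649585/175447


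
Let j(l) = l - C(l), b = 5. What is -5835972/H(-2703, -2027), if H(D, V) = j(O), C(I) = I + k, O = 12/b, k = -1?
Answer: -5835972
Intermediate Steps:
O = 12/5 ≈ 2.4000
C(I) = -1 + I (C(I) = I - 1 = -1 + I)
j(l) = 1 (j(l) = l - (-1 + l) = l + (1 - l) = 1)
H(D, V) = 1
-5835972/H(-2703, -2027) = -5835972/1 = -5835972*1 = -5835972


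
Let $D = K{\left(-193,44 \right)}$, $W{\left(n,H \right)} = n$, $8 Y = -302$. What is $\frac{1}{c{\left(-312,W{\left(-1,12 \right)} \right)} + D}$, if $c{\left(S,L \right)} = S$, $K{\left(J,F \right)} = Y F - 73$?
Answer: $- \frac{1}{2046} \approx -0.00048876$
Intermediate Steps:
$Y = - \frac{151}{4}$ ($Y = \frac{1}{8} \left(-302\right) = - \frac{151}{4} \approx -37.75$)
$K{\left(J,F \right)} = -73 - \frac{151 F}{4}$ ($K{\left(J,F \right)} = - \frac{151 F}{4} - 73 = -73 - \frac{151 F}{4}$)
$D = -1734$ ($D = -73 - 1661 = -1734$)
$\frac{1}{c{\left(-312,W{\left(-1,12 \right)} \right)} + D} = \frac{1}{-312 - 1734} = \frac{1}{-2046} = - \frac{1}{2046}$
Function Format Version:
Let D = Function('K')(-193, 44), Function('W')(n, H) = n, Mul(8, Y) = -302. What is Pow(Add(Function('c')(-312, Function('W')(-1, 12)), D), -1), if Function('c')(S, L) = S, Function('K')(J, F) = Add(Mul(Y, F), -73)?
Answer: Rational(-1, 2046) ≈ -0.00048876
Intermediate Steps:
Y = Rational(-151, 4) (Y = Mul(Rational(1, 8), -302) = Rational(-151, 4) ≈ -37.750)
Function('K')(J, F) = Add(-73, Mul(Rational(-151, 4), F)) (Function('K')(J, F) = Add(Mul(Rational(-151, 4), F), -73) = Add(-73, Mul(Rational(-151, 4), F)))
D = -1734 (D = Add(-73, Mul(Rational(-151, 4), 44)) = Add(-73, -1661) = -1734)
Pow(Add(Function('c')(-312, Function('W')(-1, 12)), D), -1) = Pow(Add(-312, -1734), -1) = Pow(-2046, -1) = Rational(-1, 2046)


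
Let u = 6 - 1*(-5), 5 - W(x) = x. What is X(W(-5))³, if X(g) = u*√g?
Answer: 13310*√10 ≈ 42090.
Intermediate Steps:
W(x) = 5 - x
u = 11 (u = 6 + 5 = 11)
X(g) = 11*√g
X(W(-5))³ = (11*√(5 - 1*(-5)))³ = (11*√(5 + 5))³ = (11*√10)³ = 13310*√10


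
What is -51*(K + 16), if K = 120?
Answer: -6936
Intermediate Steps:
-51*(K + 16) = -51*(120 + 16) = -51*136 = -6936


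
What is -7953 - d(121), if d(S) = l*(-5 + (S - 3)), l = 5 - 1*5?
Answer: -7953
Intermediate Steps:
l = 0 (l = 5 - 5 = 0)
d(S) = 0 (d(S) = 0*(-5 + (S - 3)) = 0*(-5 + (-3 + S)) = 0*(-8 + S) = 0)
-7953 - d(121) = -7953 - 1*0 = -7953 + 0 = -7953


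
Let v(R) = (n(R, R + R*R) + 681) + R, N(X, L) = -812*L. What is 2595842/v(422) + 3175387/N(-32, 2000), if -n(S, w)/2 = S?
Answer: 86016836383/8584000 ≈ 10021.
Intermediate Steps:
n(S, w) = -2*S
v(R) = 681 - R (v(R) = (-2*R + 681) + R = (681 - 2*R) + R = 681 - R)
2595842/v(422) + 3175387/N(-32, 2000) = 2595842/(681 - 1*422) + 3175387/((-812*2000)) = 2595842/(681 - 422) + 3175387/(-1624000) = 2595842/259 + 3175387*(-1/1624000) = 2595842*(1/259) - 3175387/1624000 = 2595842/259 - 3175387/1624000 = 86016836383/8584000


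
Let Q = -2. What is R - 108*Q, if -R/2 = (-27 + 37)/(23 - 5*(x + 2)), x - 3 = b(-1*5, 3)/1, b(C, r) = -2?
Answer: 427/2 ≈ 213.50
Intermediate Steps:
x = 1 (x = 3 - 2/1 = 3 - 2*1 = 3 - 2 = 1)
R = -5/2 (R = -2*(-27 + 37)/(23 - 5*(1 + 2)) = -20/(23 - 5*3) = -20/(23 - 15) = -20/8 = -2*5/4 = -5/2 ≈ -2.5000)
R - 108*Q = -5/2 - 108*(-2) = -5/2 + 216 = 427/2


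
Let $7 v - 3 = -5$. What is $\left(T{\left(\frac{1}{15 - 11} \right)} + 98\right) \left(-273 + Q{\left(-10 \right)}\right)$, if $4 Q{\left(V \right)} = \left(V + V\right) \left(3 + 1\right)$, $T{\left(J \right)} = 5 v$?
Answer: $- \frac{198068}{7} \approx -28295.0$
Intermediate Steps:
$v = - \frac{2}{7}$ ($v = \frac{3}{7} + \frac{1}{7} \left(-5\right) = \frac{3}{7} - \frac{5}{7} = - \frac{2}{7} \approx -0.28571$)
$T{\left(J \right)} = - \frac{10}{7}$ ($T{\left(J \right)} = 5 \left(- \frac{2}{7}\right) = - \frac{10}{7}$)
$Q{\left(V \right)} = 2 V$ ($Q{\left(V \right)} = \frac{\left(V + V\right) \left(3 + 1\right)}{4} = \frac{2 V 4}{4} = \frac{8 V}{4} = 2 V$)
$\left(T{\left(\frac{1}{15 - 11} \right)} + 98\right) \left(-273 + Q{\left(-10 \right)}\right) = \left(- \frac{10}{7} + 98\right) \left(-273 + 2 \left(-10\right)\right) = \frac{676 \left(-273 - 20\right)}{7} = \frac{676}{7} \left(-293\right) = - \frac{198068}{7}$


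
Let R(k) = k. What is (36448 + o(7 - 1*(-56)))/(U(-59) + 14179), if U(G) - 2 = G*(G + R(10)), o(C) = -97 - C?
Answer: 2268/1067 ≈ 2.1256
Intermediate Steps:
U(G) = 2 + G*(10 + G) (U(G) = 2 + G*(G + 10) = 2 + G*(10 + G))
(36448 + o(7 - 1*(-56)))/(U(-59) + 14179) = (36448 + (-97 - (7 - 1*(-56))))/((2 + (-59)**2 + 10*(-59)) + 14179) = (36448 + (-97 - (7 + 56)))/((2 + 3481 - 590) + 14179) = (36448 + (-97 - 1*63))/(2893 + 14179) = (36448 + (-97 - 63))/17072 = (36448 - 160)*(1/17072) = 36288*(1/17072) = 2268/1067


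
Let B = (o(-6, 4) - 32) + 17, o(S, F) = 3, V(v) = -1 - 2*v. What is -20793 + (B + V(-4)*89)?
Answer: -20182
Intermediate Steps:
B = -12 (B = (3 - 32) + 17 = -29 + 17 = -12)
-20793 + (B + V(-4)*89) = -20793 + (-12 + (-1 - 2*(-4))*89) = -20793 + (-12 + (-1 + 8)*89) = -20793 + (-12 + 7*89) = -20793 + (-12 + 623) = -20793 + 611 = -20182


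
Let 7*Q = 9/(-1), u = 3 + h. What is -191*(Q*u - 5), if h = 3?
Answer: 16999/7 ≈ 2428.4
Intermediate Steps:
u = 6 (u = 3 + 3 = 6)
Q = -9/7 (Q = (9/(-1))/7 = (9*(-1))/7 = (⅐)*(-9) = -9/7 ≈ -1.2857)
-191*(Q*u - 5) = -191*(-9/7*6 - 5) = -191*(-54/7 - 5) = -191*(-89/7) = 16999/7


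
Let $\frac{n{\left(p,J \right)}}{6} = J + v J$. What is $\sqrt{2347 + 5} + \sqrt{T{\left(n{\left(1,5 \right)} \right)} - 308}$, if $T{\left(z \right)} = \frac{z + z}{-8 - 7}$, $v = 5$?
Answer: $28 \sqrt{3} + 2 i \sqrt{83} \approx 48.497 + 18.221 i$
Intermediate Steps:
$n{\left(p,J \right)} = 36 J$ ($n{\left(p,J \right)} = 6 \left(J + 5 J\right) = 6 \cdot 6 J = 36 J$)
$T{\left(z \right)} = - \frac{2 z}{15}$ ($T{\left(z \right)} = \frac{2 z}{-15} = 2 z \left(- \frac{1}{15}\right) = - \frac{2 z}{15}$)
$\sqrt{2347 + 5} + \sqrt{T{\left(n{\left(1,5 \right)} \right)} - 308} = \sqrt{2347 + 5} + \sqrt{- \frac{2 \cdot 36 \cdot 5}{15} - 308} = \sqrt{2352} + \sqrt{\left(- \frac{2}{15}\right) 180 - 308} = 28 \sqrt{3} + \sqrt{-24 - 308} = 28 \sqrt{3} + \sqrt{-332} = 28 \sqrt{3} + 2 i \sqrt{83}$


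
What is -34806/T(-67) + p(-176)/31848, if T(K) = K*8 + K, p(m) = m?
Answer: 5131460/88909 ≈ 57.716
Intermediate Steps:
T(K) = 9*K (T(K) = 8*K + K = 9*K)
-34806/T(-67) + p(-176)/31848 = -34806/(9*(-67)) - 176/31848 = -34806/(-603) - 176*1/31848 = -34806*(-1/603) - 22/3981 = 11602/201 - 22/3981 = 5131460/88909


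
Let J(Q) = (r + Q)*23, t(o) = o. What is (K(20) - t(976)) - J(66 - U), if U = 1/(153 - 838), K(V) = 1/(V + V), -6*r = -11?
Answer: -41694721/16440 ≈ -2536.2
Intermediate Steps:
r = 11/6 (r = -⅙*(-11) = 11/6 ≈ 1.8333)
K(V) = 1/(2*V)
U = -1/685 (U = 1/(-685) = -1/685 ≈ -0.0014599)
J(Q) = 253/6 + 23*Q (J(Q) = (11/6 + Q)*23 = 253/6 + 23*Q)
(K(20) - t(976)) - J(66 - U) = ((½)/20 - 1*976) - (253/6 + 23*(66 - 1*(-1/685))) = ((½)*(1/20) - 976) - (253/6 + 23*(66 + 1/685)) = (1/40 - 976) - (253/6 + 23*(45211/685)) = -39039/40 - (253/6 + 1039853/685) = -39039/40 - 1*6412423/4110 = -39039/40 - 6412423/4110 = -41694721/16440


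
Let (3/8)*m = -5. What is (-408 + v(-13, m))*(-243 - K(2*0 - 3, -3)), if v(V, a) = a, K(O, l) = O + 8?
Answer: 313472/3 ≈ 1.0449e+5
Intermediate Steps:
m = -40/3 (m = (8/3)*(-5) = -40/3 ≈ -13.333)
K(O, l) = 8 + O
(-408 + v(-13, m))*(-243 - K(2*0 - 3, -3)) = (-408 - 40/3)*(-243 - (8 + (2*0 - 3))) = -1264*(-243 - (8 + (0 - 3)))/3 = -1264*(-243 - (8 - 3))/3 = -1264*(-243 - 1*5)/3 = -1264*(-243 - 5)/3 = -1264/3*(-248) = 313472/3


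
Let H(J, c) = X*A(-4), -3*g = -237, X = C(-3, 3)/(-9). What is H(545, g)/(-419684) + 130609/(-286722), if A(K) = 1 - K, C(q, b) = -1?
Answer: -27407333423/60166317924 ≈ -0.45553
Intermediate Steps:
X = 1/9 (X = -1/(-9) = -1*(-1/9) = 1/9 ≈ 0.11111)
g = 79 (g = -1/3*(-237) = 79)
H(J, c) = 5/9 (H(J, c) = (1 - 1*(-4))/9 = (1 + 4)/9 = (1/9)*5 = 5/9)
H(545, g)/(-419684) + 130609/(-286722) = (5/9)/(-419684) + 130609/(-286722) = (5/9)*(-1/419684) + 130609*(-1/286722) = -5/3777156 - 130609/286722 = -27407333423/60166317924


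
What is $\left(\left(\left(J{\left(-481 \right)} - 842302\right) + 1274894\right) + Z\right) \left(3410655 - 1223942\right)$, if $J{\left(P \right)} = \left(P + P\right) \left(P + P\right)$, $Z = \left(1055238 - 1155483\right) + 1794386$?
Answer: $6674235124201$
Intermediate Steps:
$Z = 1694141$ ($Z = -100245 + 1794386 = 1694141$)
$J{\left(P \right)} = 4 P^{2}$ ($J{\left(P \right)} = 2 P 2 P = 4 P^{2}$)
$\left(\left(\left(J{\left(-481 \right)} - 842302\right) + 1274894\right) + Z\right) \left(3410655 - 1223942\right) = \left(\left(\left(4 \left(-481\right)^{2} - 842302\right) + 1274894\right) + 1694141\right) \left(3410655 - 1223942\right) = \left(\left(\left(4 \cdot 231361 - 842302\right) + 1274894\right) + 1694141\right) 2186713 = \left(\left(\left(925444 - 842302\right) + 1274894\right) + 1694141\right) 2186713 = \left(\left(83142 + 1274894\right) + 1694141\right) 2186713 = \left(1358036 + 1694141\right) 2186713 = 3052177 \cdot 2186713 = 6674235124201$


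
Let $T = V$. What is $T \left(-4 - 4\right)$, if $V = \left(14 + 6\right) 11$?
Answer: $-1760$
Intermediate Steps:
$V = 220$ ($V = 20 \cdot 11 = 220$)
$T = 220$
$T \left(-4 - 4\right) = 220 \left(-4 - 4\right) = 220 \left(-8\right) = -1760$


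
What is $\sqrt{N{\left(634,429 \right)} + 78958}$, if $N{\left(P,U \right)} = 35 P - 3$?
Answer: $\sqrt{101145} \approx 318.03$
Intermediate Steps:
$N{\left(P,U \right)} = -3 + 35 P$
$\sqrt{N{\left(634,429 \right)} + 78958} = \sqrt{\left(-3 + 35 \cdot 634\right) + 78958} = \sqrt{\left(-3 + 22190\right) + 78958} = \sqrt{22187 + 78958} = \sqrt{101145}$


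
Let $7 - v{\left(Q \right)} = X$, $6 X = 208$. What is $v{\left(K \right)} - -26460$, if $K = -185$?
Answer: $\frac{79297}{3} \approx 26432.0$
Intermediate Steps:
$X = \frac{104}{3}$ ($X = \frac{1}{6} \cdot 208 = \frac{104}{3} \approx 34.667$)
$v{\left(Q \right)} = - \frac{83}{3}$ ($v{\left(Q \right)} = 7 - \frac{104}{3} = - \frac{83}{3}$)
$v{\left(K \right)} - -26460 = - \frac{83}{3} - -26460 = - \frac{83}{3} + 26460 = \frac{79297}{3}$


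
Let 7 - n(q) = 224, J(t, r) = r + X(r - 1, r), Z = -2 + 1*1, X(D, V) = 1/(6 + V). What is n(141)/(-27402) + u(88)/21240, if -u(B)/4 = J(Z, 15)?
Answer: 2589773/509266170 ≈ 0.0050853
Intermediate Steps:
Z = -1 (Z = -2 + 1 = -1)
J(t, r) = r + 1/(6 + r)
n(q) = -217 (n(q) = 7 - 1*224 = 7 - 224 = -217)
u(B) = -1264/21 (u(B) = -4*(1 + 15*(6 + 15))/(6 + 15) = -4*(1 + 15*21)/21 = -4*(1 + 315)/21 = -4*316/21 = -1264/21)
n(141)/(-27402) + u(88)/21240 = -217/(-27402) - 1264/21/21240 = -217*(-1/27402) - 1264/21*1/21240 = 217/27402 - 158/55755 = 2589773/509266170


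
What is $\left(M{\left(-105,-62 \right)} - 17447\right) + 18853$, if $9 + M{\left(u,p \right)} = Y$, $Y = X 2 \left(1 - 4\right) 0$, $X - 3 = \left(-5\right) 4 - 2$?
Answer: $1397$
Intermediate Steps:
$X = -19$ ($X = 3 - 22 = -19$)
$Y = 0$ ($Y = \left(-19\right) 2 \left(1 - 4\right) 0 = - 38 \left(\left(-3\right) 0\right) = \left(-38\right) 0 = 0$)
$M{\left(u,p \right)} = -9$ ($M{\left(u,p \right)} = -9 + 0 = -9$)
$\left(M{\left(-105,-62 \right)} - 17447\right) + 18853 = \left(-9 - 17447\right) + 18853 = -17456 + 18853 = 1397$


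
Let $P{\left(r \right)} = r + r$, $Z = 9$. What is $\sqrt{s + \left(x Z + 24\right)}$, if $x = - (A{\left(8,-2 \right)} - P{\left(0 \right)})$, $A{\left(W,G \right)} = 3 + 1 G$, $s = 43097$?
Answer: $2 \sqrt{10778} \approx 207.63$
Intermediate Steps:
$P{\left(r \right)} = 2 r$
$A{\left(W,G \right)} = 3 + G$
$x = -1$ ($x = - (\left(3 - 2\right) - 2 \cdot 0) = - (1 - 0) = - (1 + 0) = \left(-1\right) 1 = -1$)
$\sqrt{s + \left(x Z + 24\right)} = \sqrt{43097 + \left(\left(-1\right) 9 + 24\right)} = \sqrt{43097 + \left(-9 + 24\right)} = \sqrt{43097 + 15} = \sqrt{43112} = 2 \sqrt{10778}$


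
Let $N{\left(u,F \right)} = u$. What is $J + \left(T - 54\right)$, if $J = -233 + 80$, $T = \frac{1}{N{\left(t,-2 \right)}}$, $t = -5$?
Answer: $- \frac{1036}{5} \approx -207.2$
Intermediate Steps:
$T = - \frac{1}{5}$ ($T = \frac{1}{-5} = - \frac{1}{5} \approx -0.2$)
$J = -153$
$J + \left(T - 54\right) = -153 - \frac{271}{5} = - \frac{1036}{5}$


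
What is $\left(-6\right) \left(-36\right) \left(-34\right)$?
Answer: $-7344$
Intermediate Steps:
$\left(-6\right) \left(-36\right) \left(-34\right) = 216 \left(-34\right) = -7344$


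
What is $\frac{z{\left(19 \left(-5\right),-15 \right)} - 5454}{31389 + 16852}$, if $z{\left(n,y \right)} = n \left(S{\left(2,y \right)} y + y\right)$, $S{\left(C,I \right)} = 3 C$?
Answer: $\frac{4521}{48241} \approx 0.093717$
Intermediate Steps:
$z{\left(n,y \right)} = 7 n y$ ($z{\left(n,y \right)} = n \left(3 \cdot 2 y + y\right) = n \left(6 y + y\right) = n 7 y = 7 n y$)
$\frac{z{\left(19 \left(-5\right),-15 \right)} - 5454}{31389 + 16852} = \frac{7 \cdot 19 \left(-5\right) \left(-15\right) - 5454}{31389 + 16852} = \frac{7 \left(-95\right) \left(-15\right) - 5454}{48241} = \left(9975 - 5454\right) \frac{1}{48241} = 4521 \cdot \frac{1}{48241} = \frac{4521}{48241}$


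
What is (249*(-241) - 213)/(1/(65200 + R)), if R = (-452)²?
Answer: -16230069888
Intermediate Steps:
R = 204304
(249*(-241) - 213)/(1/(65200 + R)) = (249*(-241) - 213)/(1/(65200 + 204304)) = (-60009 - 213)/(1/269504) = -60222/1/269504 = -60222*269504 = -16230069888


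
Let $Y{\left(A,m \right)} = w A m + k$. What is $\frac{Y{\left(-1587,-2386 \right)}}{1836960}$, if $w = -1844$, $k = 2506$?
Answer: $- \frac{3491227351}{918480} \approx -3801.1$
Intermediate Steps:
$Y{\left(A,m \right)} = 2506 - 1844 A m$ ($Y{\left(A,m \right)} = - 1844 A m + 2506 = 2506 - 1844 A m$)
$\frac{Y{\left(-1587,-2386 \right)}}{1836960} = \frac{2506 - \left(-2926428\right) \left(-2386\right)}{1836960} = \left(2506 - 6982457208\right) \frac{1}{1836960} = \left(-6982454702\right) \frac{1}{1836960} = - \frac{3491227351}{918480}$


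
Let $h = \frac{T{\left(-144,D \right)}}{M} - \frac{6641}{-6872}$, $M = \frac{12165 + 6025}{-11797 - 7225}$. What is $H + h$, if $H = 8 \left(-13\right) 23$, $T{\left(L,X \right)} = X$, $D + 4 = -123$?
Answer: $- \frac{141140941201}{62500840} \approx -2258.2$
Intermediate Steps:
$D = -127$ ($D = -4 - 123 = -127$)
$M = - \frac{9095}{9511}$ ($M = \frac{18190}{-19022} = 18190 \left(- \frac{1}{19022}\right) = - \frac{9095}{9511} \approx -0.95626$)
$h = \frac{8361068079}{62500840}$ ($h = - \frac{127}{- \frac{9095}{9511}} - \frac{6641}{-6872} = \left(-127\right) \left(- \frac{9511}{9095}\right) - - \frac{6641}{6872} = \frac{1207897}{9095} + \frac{6641}{6872} = \frac{8361068079}{62500840} \approx 133.78$)
$H = -2392$ ($H = \left(-104\right) 23 = -2392$)
$H + h = -2392 + \frac{8361068079}{62500840} = - \frac{141140941201}{62500840}$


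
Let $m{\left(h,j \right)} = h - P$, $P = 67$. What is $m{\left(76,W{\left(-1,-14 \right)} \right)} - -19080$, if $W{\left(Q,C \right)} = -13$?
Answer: $19089$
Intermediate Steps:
$m{\left(h,j \right)} = -67 + h$ ($m{\left(h,j \right)} = h - 67 = -67 + h$)
$m{\left(76,W{\left(-1,-14 \right)} \right)} - -19080 = \left(-67 + 76\right) - -19080 = 9 + 19080 = 19089$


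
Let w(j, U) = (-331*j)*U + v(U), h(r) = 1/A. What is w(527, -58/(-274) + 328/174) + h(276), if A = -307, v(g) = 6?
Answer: -1338300062690/3659133 ≈ -3.6574e+5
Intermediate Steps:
h(r) = -1/307 (h(r) = 1/(-307) = -1/307)
w(j, U) = 6 - 331*U*j (w(j, U) = (-331*j)*U + 6 = -331*U*j + 6 = 6 - 331*U*j)
w(527, -58/(-274) + 328/174) + h(276) = (6 - 331*(-58/(-274) + 328/174)*527) - 1/307 = (6 - 331*(-58*(-1/274) + 328*(1/174))*527) - 1/307 = (6 - 331*(29/137 + 164/87)*527) - 1/307 = (6 - 331*24991/11919*527) - 1/307 = (6 - 4359355067/11919) - 1/307 = -4359283553/11919 - 1/307 = -1338300062690/3659133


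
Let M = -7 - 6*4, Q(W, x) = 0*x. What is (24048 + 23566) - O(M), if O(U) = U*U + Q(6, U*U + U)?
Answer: 46653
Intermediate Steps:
Q(W, x) = 0
M = -31 (M = -7 - 24 = -31)
O(U) = U² (O(U) = U*U + 0 = U² + 0 = U²)
(24048 + 23566) - O(M) = (24048 + 23566) - 1*(-31)² = 47614 - 1*961 = 47614 - 961 = 46653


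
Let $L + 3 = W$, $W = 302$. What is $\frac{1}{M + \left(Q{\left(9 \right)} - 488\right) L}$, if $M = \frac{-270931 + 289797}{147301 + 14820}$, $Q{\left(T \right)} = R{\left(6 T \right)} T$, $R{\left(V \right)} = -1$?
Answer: $- \frac{162121}{24091648097} \approx -6.7293 \cdot 10^{-6}$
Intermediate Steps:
$L = 299$ ($L = -3 + 302 = 299$)
$Q{\left(T \right)} = - T$
$M = \frac{18866}{162121} \approx 0.11637$
$\frac{1}{M + \left(Q{\left(9 \right)} - 488\right) L} = \frac{1}{\frac{18866}{162121} + \left(\left(-1\right) 9 - 488\right) 299} = \frac{1}{\frac{18866}{162121} + \left(-9 - 488\right) 299} = \frac{1}{\frac{18866}{162121} - 148603} = \frac{1}{- \frac{24091648097}{162121}} = - \frac{162121}{24091648097}$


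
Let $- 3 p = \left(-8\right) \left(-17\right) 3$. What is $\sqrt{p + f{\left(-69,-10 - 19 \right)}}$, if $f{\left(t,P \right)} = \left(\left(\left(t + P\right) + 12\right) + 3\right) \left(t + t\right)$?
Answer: $\sqrt{11318} \approx 106.39$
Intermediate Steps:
$f{\left(t,P \right)} = 2 t \left(15 + P + t\right)$ ($f{\left(t,P \right)} = \left(\left(\left(P + t\right) + 12\right) + 3\right) 2 t = \left(\left(12 + P + t\right) + 3\right) 2 t = \left(15 + P + t\right) 2 t = 2 t \left(15 + P + t\right)$)
$p = -136$ ($p = - \frac{\left(-8\right) \left(-17\right) 3}{3} = - \frac{136 \cdot 3}{3} = \left(- \frac{1}{3}\right) 408 = -136$)
$\sqrt{p + f{\left(-69,-10 - 19 \right)}} = \sqrt{-136 + 2 \left(-69\right) \left(15 - 29 - 69\right)} = \sqrt{-136 + 2 \left(-69\right) \left(-83\right)} = \sqrt{-136 + 11454} = \sqrt{11318}$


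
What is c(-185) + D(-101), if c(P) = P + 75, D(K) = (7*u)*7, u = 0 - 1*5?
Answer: -355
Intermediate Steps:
u = -5 (u = 0 - 5 = -5)
D(K) = -245 (D(K) = (7*(-5))*7 = -35*7 = -245)
c(P) = 75 + P
c(-185) + D(-101) = (75 - 185) - 245 = -110 - 245 = -355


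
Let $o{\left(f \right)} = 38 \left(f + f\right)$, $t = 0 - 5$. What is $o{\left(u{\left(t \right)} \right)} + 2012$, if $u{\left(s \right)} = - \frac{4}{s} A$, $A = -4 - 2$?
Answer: $\frac{8236}{5} \approx 1647.2$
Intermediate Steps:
$t = -5$
$A = -6$ ($A = -4 - 2 = -6$)
$u{\left(s \right)} = \frac{24}{s}$ ($u{\left(s \right)} = - \frac{4}{s} \left(-6\right) = \frac{24}{s}$)
$o{\left(f \right)} = 76 f$ ($o{\left(f \right)} = 38 \cdot 2 f = 76 f$)
$o{\left(u{\left(t \right)} \right)} + 2012 = 76 \frac{24}{-5} + 2012 = 76 \cdot 24 \left(- \frac{1}{5}\right) + 2012 = 76 \left(- \frac{24}{5}\right) + 2012 = - \frac{1824}{5} + 2012 = \frac{8236}{5}$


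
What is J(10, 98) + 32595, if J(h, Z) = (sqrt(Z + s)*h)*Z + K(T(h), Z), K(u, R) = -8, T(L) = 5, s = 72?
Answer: 32587 + 980*sqrt(170) ≈ 45365.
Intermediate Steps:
J(h, Z) = -8 + Z*h*sqrt(72 + Z) (J(h, Z) = (sqrt(Z + 72)*h)*Z - 8 = (sqrt(72 + Z)*h)*Z - 8 = (h*sqrt(72 + Z))*Z - 8 = Z*h*sqrt(72 + Z) - 8 = -8 + Z*h*sqrt(72 + Z))
J(10, 98) + 32595 = (-8 + 98*10*sqrt(72 + 98)) + 32595 = (-8 + 98*10*sqrt(170)) + 32595 = (-8 + 980*sqrt(170)) + 32595 = 32587 + 980*sqrt(170)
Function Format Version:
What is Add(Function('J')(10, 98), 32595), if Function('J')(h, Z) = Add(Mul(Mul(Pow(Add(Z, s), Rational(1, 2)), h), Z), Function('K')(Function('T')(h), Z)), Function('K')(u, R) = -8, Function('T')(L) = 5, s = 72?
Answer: Add(32587, Mul(980, Pow(170, Rational(1, 2)))) ≈ 45365.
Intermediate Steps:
Function('J')(h, Z) = Add(-8, Mul(Z, h, Pow(Add(72, Z), Rational(1, 2)))) (Function('J')(h, Z) = Add(Mul(Mul(Pow(Add(Z, 72), Rational(1, 2)), h), Z), -8) = Add(Mul(Mul(Pow(Add(72, Z), Rational(1, 2)), h), Z), -8) = Add(Mul(Mul(h, Pow(Add(72, Z), Rational(1, 2))), Z), -8) = Add(Mul(Z, h, Pow(Add(72, Z), Rational(1, 2))), -8) = Add(-8, Mul(Z, h, Pow(Add(72, Z), Rational(1, 2)))))
Add(Function('J')(10, 98), 32595) = Add(Add(-8, Mul(98, 10, Pow(Add(72, 98), Rational(1, 2)))), 32595) = Add(Add(-8, Mul(98, 10, Pow(170, Rational(1, 2)))), 32595) = Add(Add(-8, Mul(980, Pow(170, Rational(1, 2)))), 32595) = Add(32587, Mul(980, Pow(170, Rational(1, 2))))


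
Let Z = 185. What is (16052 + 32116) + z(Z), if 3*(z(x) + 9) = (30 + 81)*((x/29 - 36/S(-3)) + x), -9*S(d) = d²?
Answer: 1640589/29 ≈ 56572.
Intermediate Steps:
S(d) = -d²/9
z(x) = 1323 + 1110*x/29 (z(x) = -9 + ((30 + 81)*((x/29 - 36*(-1/1)) + x))/3 = -9 + (111*((x*(1/29) - 36/((-⅑*9))) + x))/3 = -9 + (111*((x/29 - 36/(-1)) + x))/3 = -9 + (111*((x/29 - 36*(-1)) + x))/3 = -9 + (111*((x/29 + 36) + x))/3 = -9 + (111*((36 + x/29) + x))/3 = -9 + (111*(36 + 30*x/29))/3 = -9 + (3996 + 3330*x/29)/3 = -9 + (1332 + 1110*x/29) = 1323 + 1110*x/29)
(16052 + 32116) + z(Z) = (16052 + 32116) + (1323 + (1110/29)*185) = 48168 + (1323 + 205350/29) = 48168 + 243717/29 = 1640589/29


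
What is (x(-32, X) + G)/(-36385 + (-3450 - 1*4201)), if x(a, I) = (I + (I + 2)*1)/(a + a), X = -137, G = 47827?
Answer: -191325/176144 ≈ -1.0862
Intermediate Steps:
x(a, I) = (2 + 2*I)/(2*a) (x(a, I) = (I + (2 + I)*1)/((2*a)) = (I + (2 + I))*(1/(2*a)) = (2 + 2*I)*(1/(2*a)) = (2 + 2*I)/(2*a))
(x(-32, X) + G)/(-36385 + (-3450 - 1*4201)) = ((1 - 137)/(-32) + 47827)/(-36385 + (-3450 - 1*4201)) = (-1/32*(-136) + 47827)/(-36385 + (-3450 - 4201)) = (17/4 + 47827)/(-36385 - 7651) = (191325/4)/(-44036) = (191325/4)*(-1/44036) = -191325/176144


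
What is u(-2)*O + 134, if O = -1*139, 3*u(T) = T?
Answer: 680/3 ≈ 226.67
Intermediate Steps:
u(T) = T/3
O = -139
u(-2)*O + 134 = ((1/3)*(-2))*(-139) + 134 = -2/3*(-139) + 134 = 278/3 + 134 = 680/3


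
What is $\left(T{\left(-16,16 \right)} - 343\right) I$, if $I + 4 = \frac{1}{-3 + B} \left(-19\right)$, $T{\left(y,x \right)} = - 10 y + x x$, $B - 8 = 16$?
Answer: $- \frac{7519}{21} \approx -358.05$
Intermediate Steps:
$B = 24$ ($B = 8 + 16 = 24$)
$T{\left(y,x \right)} = x^{2} - 10 y$ ($T{\left(y,x \right)} = - 10 y + x^{2} = x^{2} - 10 y$)
$I = - \frac{103}{21}$ ($I = -4 + \frac{1}{-3 + 24} \left(-19\right) = -4 + \frac{1}{21} \left(-19\right) = -4 - \frac{19}{21} = - \frac{103}{21} \approx -4.9048$)
$\left(T{\left(-16,16 \right)} - 343\right) I = \left(\left(16^{2} - -160\right) - 343\right) \left(- \frac{103}{21}\right) = \left(\left(256 + 160\right) - 343\right) \left(- \frac{103}{21}\right) = \left(416 - 343\right) \left(- \frac{103}{21}\right) = 73 \left(- \frac{103}{21}\right) = - \frac{7519}{21}$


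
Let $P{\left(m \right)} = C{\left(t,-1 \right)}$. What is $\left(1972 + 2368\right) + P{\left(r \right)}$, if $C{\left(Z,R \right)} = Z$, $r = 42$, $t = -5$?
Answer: $4335$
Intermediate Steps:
$P{\left(m \right)} = -5$
$\left(1972 + 2368\right) + P{\left(r \right)} = \left(1972 + 2368\right) - 5 = 4340 - 5 = 4335$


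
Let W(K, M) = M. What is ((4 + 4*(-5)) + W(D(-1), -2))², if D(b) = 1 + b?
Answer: 324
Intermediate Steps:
((4 + 4*(-5)) + W(D(-1), -2))² = ((4 + 4*(-5)) - 2)² = ((4 - 20) - 2)² = (-16 - 2)² = (-18)² = 324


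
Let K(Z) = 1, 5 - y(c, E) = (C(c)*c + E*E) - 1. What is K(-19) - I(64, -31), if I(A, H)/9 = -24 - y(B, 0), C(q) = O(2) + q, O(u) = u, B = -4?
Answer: 199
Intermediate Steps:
C(q) = 2 + q
y(c, E) = 6 - E² - c*(2 + c) (y(c, E) = 5 - (((2 + c)*c + E*E) - 1) = 5 - ((c*(2 + c) + E²) - 1) = 5 - ((E² + c*(2 + c)) - 1) = 5 - (-1 + E² + c*(2 + c)) = 5 + (1 - E² - c*(2 + c)) = 6 - E² - c*(2 + c))
I(A, H) = -198 (I(A, H) = 9*(-24 - (6 - 1*0² - 1*(-4)*(2 - 4))) = 9*(-24 - (6 - 1*0 - 1*(-4)*(-2))) = 9*(-24 - (6 + 0 - 8)) = 9*(-24 - 1*(-2)) = 9*(-24 + 2) = 9*(-22) = -198)
K(-19) - I(64, -31) = 1 - 1*(-198) = 1 + 198 = 199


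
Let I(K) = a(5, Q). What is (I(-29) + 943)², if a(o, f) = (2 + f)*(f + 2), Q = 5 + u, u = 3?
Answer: 1087849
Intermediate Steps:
Q = 8 (Q = 5 + 3 = 8)
a(o, f) = (2 + f)² (a(o, f) = (2 + f)*(2 + f) = (2 + f)²)
I(K) = 100 (I(K) = (2 + 8)² = 10² = 100)
(I(-29) + 943)² = (100 + 943)² = 1043² = 1087849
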